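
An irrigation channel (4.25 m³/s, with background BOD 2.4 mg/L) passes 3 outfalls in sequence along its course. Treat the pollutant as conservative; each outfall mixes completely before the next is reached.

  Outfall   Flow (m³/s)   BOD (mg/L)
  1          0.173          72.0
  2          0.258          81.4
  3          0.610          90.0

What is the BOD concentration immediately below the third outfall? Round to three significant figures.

Below outfall 1: Q → 4.423 m³/s, C = (4.250·2.400 + 0.1730·72.00)/4.423 = 5.122 mg/L.
Below outfall 2: Q → 4.681 m³/s, C = (4.423·5.122 + 0.2580·81.40)/4.681 = 9.326 mg/L.
Below outfall 3: Q → 5.291 m³/s, C = (4.681·9.326 + 0.6100·90.00)/5.291 = 18.63 mg/L.

18.6 mg/L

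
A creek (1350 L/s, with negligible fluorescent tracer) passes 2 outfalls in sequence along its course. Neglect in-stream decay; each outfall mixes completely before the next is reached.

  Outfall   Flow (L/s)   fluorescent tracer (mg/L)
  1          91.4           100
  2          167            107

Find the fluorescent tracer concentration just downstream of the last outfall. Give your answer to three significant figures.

16.8 mg/L

After outfall 1: Q = 1350 + 91.40 = 1441 L/s; C = (1350·0 + 91.40·100.0)/1441 = 6.341 mg/L.
After outfall 2: Q = 1441 + 167.0 = 1608 L/s; C = (1441·6.341 + 167.0·107.0)/1608 = 16.79 mg/L.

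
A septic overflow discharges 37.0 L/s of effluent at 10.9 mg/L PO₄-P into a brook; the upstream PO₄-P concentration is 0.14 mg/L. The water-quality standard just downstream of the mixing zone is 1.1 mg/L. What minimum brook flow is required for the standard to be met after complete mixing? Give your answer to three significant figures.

Set C_mix = 1.1: (Q·0.1400 + 37.00·10.90) / (Q + 37.00) = 1.1
→ Q = 37.00·(10.90 − 1.1)/(1.1 − 0.1400) = 377.7 L/s.

378 L/s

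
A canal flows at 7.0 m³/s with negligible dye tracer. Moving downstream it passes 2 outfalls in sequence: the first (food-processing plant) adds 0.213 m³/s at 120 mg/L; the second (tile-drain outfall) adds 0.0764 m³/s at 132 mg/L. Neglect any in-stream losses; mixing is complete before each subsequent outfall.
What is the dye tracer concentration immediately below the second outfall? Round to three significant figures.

4.89 mg/L

Outfall 1: combined Q = 7.213 m³/s; C = (7.000·0 + 0.2130·120.0)/7.213 = 3.544 mg/L.
Outfall 2: combined Q = 7.289 m³/s; C = (7.213·3.544 + 0.07640·132.0)/7.289 = 4.890 mg/L.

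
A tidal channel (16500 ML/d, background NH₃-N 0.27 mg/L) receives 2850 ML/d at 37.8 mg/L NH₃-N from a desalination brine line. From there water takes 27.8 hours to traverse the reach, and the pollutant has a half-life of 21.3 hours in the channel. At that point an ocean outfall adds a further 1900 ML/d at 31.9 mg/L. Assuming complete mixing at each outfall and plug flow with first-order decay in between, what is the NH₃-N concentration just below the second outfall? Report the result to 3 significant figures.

Conservation of mass: C = (16500·0.2700 + 2850·37.80) / 19350 = 112200/19350 = 5.798 mg/L; combined flow 19350 ML/d.
Half-life 21.3 h → k = ln 2 / 21.3 = 0.03254 h⁻¹ = 0.7810 d⁻¹.
After decay, C = 5.798 × e^(−kt) = 5.798 × 0.4047 = 2.346 mg/L.
Second outfall: C = (19350·2.346 + 1900·31.90)/21250 = 4.989 mg/L.

4.99 mg/L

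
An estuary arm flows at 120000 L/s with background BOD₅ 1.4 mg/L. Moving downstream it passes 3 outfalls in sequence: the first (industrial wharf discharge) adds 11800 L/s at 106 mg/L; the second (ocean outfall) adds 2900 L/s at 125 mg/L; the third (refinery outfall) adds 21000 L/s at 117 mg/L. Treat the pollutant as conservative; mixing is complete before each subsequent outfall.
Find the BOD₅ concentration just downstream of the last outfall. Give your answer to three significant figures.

Below outfall 1: Q → 131800 L/s, C = (120000·1.400 + 11800·106.0)/131800 = 10.76 mg/L.
Below outfall 2: Q → 134700 L/s, C = (131800·10.76 + 2900·125.0)/134700 = 13.22 mg/L.
Below outfall 3: Q → 155700 L/s, C = (134700·13.22 + 21000·117.0)/155700 = 27.22 mg/L.

27.2 mg/L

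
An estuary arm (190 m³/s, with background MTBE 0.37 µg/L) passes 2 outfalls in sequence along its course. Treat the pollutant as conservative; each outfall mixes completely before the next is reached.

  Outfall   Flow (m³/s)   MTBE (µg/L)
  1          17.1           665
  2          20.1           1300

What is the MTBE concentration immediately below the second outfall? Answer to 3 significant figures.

Outfall 1: combined Q = 207.1 m³/s; C = (190.0·0.3700 + 17.10·665.0)/207.1 = 55.25 µg/L.
Outfall 2: combined Q = 227.2 m³/s; C = (207.1·55.25 + 20.10·1300)/227.2 = 165.4 µg/L.

165 µg/L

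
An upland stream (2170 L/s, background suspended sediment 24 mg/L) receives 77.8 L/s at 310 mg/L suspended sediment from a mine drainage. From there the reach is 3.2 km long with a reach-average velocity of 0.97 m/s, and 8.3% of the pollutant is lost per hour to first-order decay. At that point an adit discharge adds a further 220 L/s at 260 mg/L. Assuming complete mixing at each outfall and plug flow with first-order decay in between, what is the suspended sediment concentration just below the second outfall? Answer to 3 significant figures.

After mixing, C = (2170·24.00 + 77.80·310.0) / 2248 = 76200/2248 = 33.90 mg/L; combined flow 2248 L/s.
Travel time t = 3.2·1000 / 0.97 = 3299 s = 0.9164 h.
8.3%/h lost → k = −ln(1 − 0.083) = 0.08665 h⁻¹.
After decay, C = 33.90 × e^(−kt) = 33.90 × 0.9237 = 31.31 mg/L.
At the second outfall, C = (2248·31.31 + 220.0·260.0) / (2248 + 220.0) = 51.70 mg/L.

51.7 mg/L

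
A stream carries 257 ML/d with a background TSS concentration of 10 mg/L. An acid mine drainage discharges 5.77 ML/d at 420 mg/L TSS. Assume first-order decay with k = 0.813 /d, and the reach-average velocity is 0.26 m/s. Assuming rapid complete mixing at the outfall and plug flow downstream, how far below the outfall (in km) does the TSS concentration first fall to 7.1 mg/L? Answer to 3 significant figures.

27.2 km

Flow-weighted average: C = (257.0·10.00 + 5.770·420.0) / 262.8 = 4993/262.8 = 19.00 mg/L.
Set 19.00·exp(−k·t) = 7.1 → t = ln(19.00/7.1)/k = 104600 s = 29.06 h.
Distance = v·t = 0.26·104600 = 27200 m = 27.20 km.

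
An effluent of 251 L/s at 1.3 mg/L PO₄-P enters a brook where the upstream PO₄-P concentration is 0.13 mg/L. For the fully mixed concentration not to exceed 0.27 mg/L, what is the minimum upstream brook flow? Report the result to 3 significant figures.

1850 L/s

Set C_mix = 0.27: (Q·0.1300 + 251.0·1.300) / (Q + 251.0) = 0.27
→ Q = 251.0·(1.300 − 0.27)/(0.27 − 0.1300) = 1847 L/s.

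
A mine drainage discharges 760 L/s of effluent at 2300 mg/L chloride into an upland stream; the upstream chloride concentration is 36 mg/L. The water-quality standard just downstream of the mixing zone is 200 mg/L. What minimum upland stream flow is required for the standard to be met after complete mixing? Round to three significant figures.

Set C_mix = 200: (Q·36.00 + 760.0·2300) / (Q + 760.0) = 200
→ Q = 760.0·(2300 − 200)/(200 − 36.00) = 9732 L/s.

9730 L/s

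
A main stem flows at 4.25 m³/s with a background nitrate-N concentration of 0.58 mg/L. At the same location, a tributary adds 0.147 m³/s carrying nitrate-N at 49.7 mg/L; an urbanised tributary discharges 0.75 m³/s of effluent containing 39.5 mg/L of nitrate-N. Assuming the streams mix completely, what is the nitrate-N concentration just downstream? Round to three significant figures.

Conservation of mass: C = (4.250·0.5800 + 0.1470·49.70 + 0.7500·39.50) / 5.147 = 39.40/5.147 = 7.654 mg/L.

7.65 mg/L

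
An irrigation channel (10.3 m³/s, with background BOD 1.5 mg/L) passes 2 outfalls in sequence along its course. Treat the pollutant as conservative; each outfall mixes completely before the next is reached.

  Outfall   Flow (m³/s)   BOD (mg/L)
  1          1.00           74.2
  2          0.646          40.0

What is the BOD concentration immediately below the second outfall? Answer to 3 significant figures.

Outfall 1: combined Q = 11.30 m³/s; C = (10.30·1.500 + 1.000·74.20)/11.30 = 7.934 mg/L.
Outfall 2: combined Q = 11.95 m³/s; C = (11.30·7.934 + 0.6460·40.00)/11.95 = 9.668 mg/L.

9.67 mg/L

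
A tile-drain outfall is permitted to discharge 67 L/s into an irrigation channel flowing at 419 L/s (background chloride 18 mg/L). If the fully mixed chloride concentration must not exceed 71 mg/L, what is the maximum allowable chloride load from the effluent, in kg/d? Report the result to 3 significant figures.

Mass balance at the limit: 419.0·18.00 + 67.00·Cₑ = 486.0·71 → Cₑ = 402.4 mg/L.
67.00 L/s = 0.06700 m³/s. Load = 0.06700 m³/s × 402.4 g/m³ × 86 400 s/d = 2330 kg/d.

2330 kg/d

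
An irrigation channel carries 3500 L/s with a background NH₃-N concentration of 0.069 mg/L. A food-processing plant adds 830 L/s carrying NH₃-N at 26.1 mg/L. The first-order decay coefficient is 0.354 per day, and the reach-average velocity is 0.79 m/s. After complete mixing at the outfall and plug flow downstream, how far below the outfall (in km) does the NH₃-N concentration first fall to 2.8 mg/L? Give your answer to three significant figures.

114 km

Flow-weighted average: C = (3500·0.06900 + 830.0·26.10) / 4330 = 21900/4330 = 5.059 mg/L.
Set 5.059·exp(−k·t) = 2.8 → t = ln(5.059/2.8)/k = 144400 s = 40.10 h.
Distance = v·t = 0.79·144400 = 114100 m = 114.1 km.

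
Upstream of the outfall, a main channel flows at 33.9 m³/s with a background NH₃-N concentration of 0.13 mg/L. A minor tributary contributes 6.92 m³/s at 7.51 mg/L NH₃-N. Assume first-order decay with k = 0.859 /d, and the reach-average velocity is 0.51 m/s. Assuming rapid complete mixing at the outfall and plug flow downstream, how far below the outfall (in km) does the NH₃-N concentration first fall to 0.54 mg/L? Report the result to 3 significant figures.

48.2 km

Conservation of mass: C = (33.90·0.1300 + 6.920·7.510) / 40.82 = 56.38/40.82 = 1.381 mg/L.
Set 1.381·exp(−k·t) = 0.54 → t = ln(1.381/0.54)/k = 94450 s = 26.24 h.
Distance = v·t = 0.51·94450 = 48170 m = 48.17 km.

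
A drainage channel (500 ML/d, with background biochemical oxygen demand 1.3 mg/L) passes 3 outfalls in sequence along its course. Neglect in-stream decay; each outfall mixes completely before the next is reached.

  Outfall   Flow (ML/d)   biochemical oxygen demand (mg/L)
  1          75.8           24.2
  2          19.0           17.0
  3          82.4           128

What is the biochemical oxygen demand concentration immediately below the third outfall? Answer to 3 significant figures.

19.7 mg/L

After outfall 1: Q = 500.0 + 75.80 = 575.8 ML/d; C = (500.0·1.300 + 75.80·24.20)/575.8 = 4.315 mg/L.
After outfall 2: Q = 575.8 + 19.00 = 594.8 ML/d; C = (575.8·4.315 + 19.00·17.00)/594.8 = 4.720 mg/L.
After outfall 3: Q = 594.8 + 82.40 = 677.2 ML/d; C = (594.8·4.720 + 82.40·128.0)/677.2 = 19.72 mg/L.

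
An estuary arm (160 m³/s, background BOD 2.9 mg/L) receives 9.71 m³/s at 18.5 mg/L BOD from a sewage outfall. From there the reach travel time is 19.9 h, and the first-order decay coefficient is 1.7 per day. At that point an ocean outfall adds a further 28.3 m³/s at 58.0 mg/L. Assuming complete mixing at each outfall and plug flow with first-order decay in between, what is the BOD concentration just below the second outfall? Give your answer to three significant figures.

Mass balance: C = (160.0·2.900 + 9.710·18.50) / 169.7 = 643.6/169.7 = 3.793 mg/L; combined flow 169.7 m³/s.
First-order decay: C = 3.793·exp(−k·t) = 3.793·0.2442 = 0.9263 mg/L.
Second outfall: C = (169.7·0.9263 + 28.30·58.00)/198.0 = 9.083 mg/L.

9.08 mg/L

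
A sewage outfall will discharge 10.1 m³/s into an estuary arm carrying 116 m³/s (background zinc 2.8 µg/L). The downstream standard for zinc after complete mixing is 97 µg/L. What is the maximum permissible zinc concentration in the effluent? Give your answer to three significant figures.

At the limit, (Qr·Cr + Qe·Cₑ)/(Qr + Qe) = 97:
Cₑ = (126.1·97 − 116.0·2.800) / 10.10 = 1179 µg/L.

1180 µg/L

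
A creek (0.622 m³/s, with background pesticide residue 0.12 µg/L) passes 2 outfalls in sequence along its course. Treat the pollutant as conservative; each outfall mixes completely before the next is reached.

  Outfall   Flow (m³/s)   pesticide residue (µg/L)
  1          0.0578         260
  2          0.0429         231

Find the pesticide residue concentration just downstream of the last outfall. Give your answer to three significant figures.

Outfall 1: combined Q = 0.6798 m³/s; C = (0.6220·0.1200 + 0.05780·260.0)/0.6798 = 22.22 µg/L.
Outfall 2: combined Q = 0.7227 m³/s; C = (0.6798·22.22 + 0.04290·231.0)/0.7227 = 34.61 µg/L.

34.6 µg/L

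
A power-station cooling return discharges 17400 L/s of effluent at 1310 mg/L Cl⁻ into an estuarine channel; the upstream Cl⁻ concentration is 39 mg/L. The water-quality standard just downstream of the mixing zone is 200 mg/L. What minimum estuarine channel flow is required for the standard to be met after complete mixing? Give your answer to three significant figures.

Set C_mix = 200: (Q·39.00 + 17400·1310) / (Q + 17400) = 200
→ Q = 17400·(1310 − 200)/(200 − 39.00) = 120000 L/s.

120000 L/s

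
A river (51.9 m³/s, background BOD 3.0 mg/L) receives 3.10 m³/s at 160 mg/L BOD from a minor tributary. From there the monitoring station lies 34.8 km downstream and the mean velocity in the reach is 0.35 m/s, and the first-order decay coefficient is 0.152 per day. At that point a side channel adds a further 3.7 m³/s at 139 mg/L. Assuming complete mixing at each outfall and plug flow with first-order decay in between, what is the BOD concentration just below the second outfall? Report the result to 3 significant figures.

18.1 mg/L

Mixed concentration C = ΣQC/ΣQ = (51.90·3.000 + 3.100·160.0) / 55.00 = 651.7/55.00 = 11.85 mg/L; combined flow 55.00 m³/s.
Travel time t = 34.8·1000 / 0.35 = 99430 s = 27.62 h.
Applying C = C₀e^(−kt): 11.85 × 0.8395 = 9.948 mg/L.
Second outfall: C = (55.00·9.948 + 3.700·139.0)/58.70 = 18.08 mg/L.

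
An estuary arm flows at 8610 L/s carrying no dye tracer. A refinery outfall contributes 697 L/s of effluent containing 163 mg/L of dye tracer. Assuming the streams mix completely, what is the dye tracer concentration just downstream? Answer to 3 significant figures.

12.2 mg/L

Mass balance: C = (8610·0 + 697.0·163.0) / 9307 = 113600/9307 = 12.21 mg/L.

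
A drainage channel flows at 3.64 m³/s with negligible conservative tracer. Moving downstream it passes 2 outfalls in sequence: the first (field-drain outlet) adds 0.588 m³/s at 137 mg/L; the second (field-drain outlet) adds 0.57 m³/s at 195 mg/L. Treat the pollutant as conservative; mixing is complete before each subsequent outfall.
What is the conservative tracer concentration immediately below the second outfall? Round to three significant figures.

40.0 mg/L

Below outfall 1: Q → 4.228 m³/s, C = (3.640·0 + 0.5880·137.0)/4.228 = 19.05 mg/L.
Below outfall 2: Q → 4.798 m³/s, C = (4.228·19.05 + 0.5700·195.0)/4.798 = 39.96 mg/L.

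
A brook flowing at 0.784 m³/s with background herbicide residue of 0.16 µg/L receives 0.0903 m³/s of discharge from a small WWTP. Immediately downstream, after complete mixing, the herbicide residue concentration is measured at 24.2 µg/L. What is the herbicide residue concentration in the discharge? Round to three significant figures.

233 µg/L

Mass balance: 0.7840·0.1600 + 0.09030·Cₑ = 0.8743·24.20
→ Cₑ = (0.8743·24.20 − 0.7840·0.1600) / 0.09030 = 232.9 µg/L.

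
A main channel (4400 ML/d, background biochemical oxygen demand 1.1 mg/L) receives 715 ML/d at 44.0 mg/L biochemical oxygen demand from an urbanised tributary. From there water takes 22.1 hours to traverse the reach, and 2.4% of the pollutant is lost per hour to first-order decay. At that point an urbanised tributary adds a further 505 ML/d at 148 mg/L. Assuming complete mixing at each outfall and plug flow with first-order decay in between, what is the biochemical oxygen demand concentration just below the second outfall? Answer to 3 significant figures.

Conservation of mass: C = (4400·1.100 + 715.0·44.00) / 5115 = 36300/5115 = 7.097 mg/L; combined flow 5115 ML/d.
2.4%/h lost → k = −ln(1 − 0.024) = 0.02429 h⁻¹.
After decay, C = 7.097 × e^(−kt) = 7.097 × 0.5846 = 4.149 mg/L.
Second outfall: C = (5115·4.149 + 505.0·148.0)/5620 = 17.07 mg/L.

17.1 mg/L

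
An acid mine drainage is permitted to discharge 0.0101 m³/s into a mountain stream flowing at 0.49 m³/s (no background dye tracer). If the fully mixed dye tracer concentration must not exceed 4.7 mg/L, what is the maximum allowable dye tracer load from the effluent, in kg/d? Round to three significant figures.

Mass balance at the limit: 0.4900·0 + 0.01010·Cₑ = 0.5001·4.7 → Cₑ = 232.7 mg/L.
Load = 0.01010 m³/s × 232.7 g/m³ × 86 400 s/d = 203.1 kg/d.

203 kg/d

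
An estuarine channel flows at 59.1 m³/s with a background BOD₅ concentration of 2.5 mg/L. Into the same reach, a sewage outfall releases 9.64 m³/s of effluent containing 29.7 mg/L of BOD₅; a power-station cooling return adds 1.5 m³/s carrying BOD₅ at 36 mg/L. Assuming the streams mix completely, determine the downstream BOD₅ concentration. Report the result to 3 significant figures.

Mixed concentration C = ΣQC/ΣQ = (59.10·2.500 + 9.640·29.70 + 1.500·36.00) / 70.24 = 488.1/70.24 = 6.948 mg/L.

6.95 mg/L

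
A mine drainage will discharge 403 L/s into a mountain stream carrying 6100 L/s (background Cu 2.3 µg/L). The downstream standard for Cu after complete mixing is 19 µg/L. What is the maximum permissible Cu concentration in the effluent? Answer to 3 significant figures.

At the limit, (Qr·Cr + Qe·Cₑ)/(Qr + Qe) = 19:
Cₑ = (6503·19 − 6100·2.300) / 403.0 = 271.8 µg/L.

272 µg/L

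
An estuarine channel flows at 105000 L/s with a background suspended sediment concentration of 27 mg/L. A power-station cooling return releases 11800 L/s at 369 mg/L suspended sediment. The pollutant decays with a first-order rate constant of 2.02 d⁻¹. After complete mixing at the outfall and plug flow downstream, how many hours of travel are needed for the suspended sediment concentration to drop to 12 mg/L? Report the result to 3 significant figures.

After mixing, C = (105000·27.00 + 11800·369.0) / 116800 = 7189000/116800 = 61.55 mg/L.
61.55·exp(−k·t) = 12 → t = ln(61.55/12)/k = 69930 s = 19.43 h.

19.4 h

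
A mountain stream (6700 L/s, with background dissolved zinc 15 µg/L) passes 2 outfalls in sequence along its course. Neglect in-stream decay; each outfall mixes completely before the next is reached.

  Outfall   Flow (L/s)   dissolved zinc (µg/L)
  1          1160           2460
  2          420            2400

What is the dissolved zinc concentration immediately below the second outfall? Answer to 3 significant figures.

479 µg/L

After outfall 1: Q = 6700 + 1160 = 7860 L/s; C = (6700·15.00 + 1160·2460)/7860 = 375.8 µg/L.
After outfall 2: Q = 7860 + 420.0 = 8280 L/s; C = (7860·375.8 + 420.0·2400)/8280 = 478.5 µg/L.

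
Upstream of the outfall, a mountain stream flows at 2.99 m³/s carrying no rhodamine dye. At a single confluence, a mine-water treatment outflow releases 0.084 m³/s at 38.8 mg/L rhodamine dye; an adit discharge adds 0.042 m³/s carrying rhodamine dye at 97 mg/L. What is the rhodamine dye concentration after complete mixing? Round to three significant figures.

2.35 mg/L

After mixing, C = (2.990·0 + 0.08400·38.80 + 0.04200·97.00) / 3.116 = 7.333/3.116 = 2.353 mg/L.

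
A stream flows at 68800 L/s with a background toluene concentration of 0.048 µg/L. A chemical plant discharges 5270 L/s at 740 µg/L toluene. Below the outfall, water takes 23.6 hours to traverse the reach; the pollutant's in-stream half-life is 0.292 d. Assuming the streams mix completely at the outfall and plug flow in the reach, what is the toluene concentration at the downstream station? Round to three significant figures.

5.11 µg/L

Flow-weighted average: C = (68800·0.04800 + 5270·740.0) / 74070 = 3903000/74070 = 52.69 µg/L.
Half-life 0.292 d → k = ln 2 / 0.292 = 2.374 d⁻¹.
First-order decay: C = 52.69·exp(−k·t) = 52.69·0.09689 = 5.105 µg/L.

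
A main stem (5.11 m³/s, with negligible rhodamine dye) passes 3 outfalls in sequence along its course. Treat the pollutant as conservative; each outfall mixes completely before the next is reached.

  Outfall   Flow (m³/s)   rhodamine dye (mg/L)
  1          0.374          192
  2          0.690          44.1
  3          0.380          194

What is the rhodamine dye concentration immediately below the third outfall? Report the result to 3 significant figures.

26.8 mg/L

Outfall 1: combined Q = 5.484 m³/s; C = (5.110·0 + 0.3740·192.0)/5.484 = 13.09 mg/L.
Outfall 2: combined Q = 6.174 m³/s; C = (5.484·13.09 + 0.6900·44.10)/6.174 = 16.56 mg/L.
Outfall 3: combined Q = 6.554 m³/s; C = (6.174·16.56 + 0.3800·194.0)/6.554 = 26.85 mg/L.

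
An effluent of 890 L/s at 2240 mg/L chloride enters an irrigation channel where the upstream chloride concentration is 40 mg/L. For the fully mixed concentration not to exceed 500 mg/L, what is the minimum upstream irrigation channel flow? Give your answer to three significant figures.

Set C_mix = 500: (Q·40.00 + 890.0·2240) / (Q + 890.0) = 500
→ Q = 890.0·(2240 − 500)/(500 − 40.00) = 3367 L/s.

3370 L/s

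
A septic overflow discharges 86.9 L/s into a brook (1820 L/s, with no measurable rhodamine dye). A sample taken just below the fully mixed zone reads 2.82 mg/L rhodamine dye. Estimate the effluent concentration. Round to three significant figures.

Mass balance: 1820·0 + 86.90·Cₑ = 1907·2.820
→ Cₑ = (1907·2.820 − 1820·0) / 86.90 = 61.88 mg/L.

61.9 mg/L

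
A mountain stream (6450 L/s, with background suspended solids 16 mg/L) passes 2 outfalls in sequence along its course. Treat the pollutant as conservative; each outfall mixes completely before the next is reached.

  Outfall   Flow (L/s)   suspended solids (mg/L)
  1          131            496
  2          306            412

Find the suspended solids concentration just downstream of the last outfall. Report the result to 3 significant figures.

42.7 mg/L

Below outfall 1: Q → 6581 L/s, C = (6450·16.00 + 131.0·496.0)/6581 = 25.55 mg/L.
Below outfall 2: Q → 6887 L/s, C = (6581·25.55 + 306.0·412.0)/6887 = 42.73 mg/L.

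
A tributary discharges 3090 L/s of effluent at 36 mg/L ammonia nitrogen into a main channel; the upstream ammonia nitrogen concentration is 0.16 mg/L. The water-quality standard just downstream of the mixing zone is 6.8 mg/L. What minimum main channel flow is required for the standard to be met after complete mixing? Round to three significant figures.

Set C_mix = 6.8: (Q·0.1600 + 3090·36.00) / (Q + 3090) = 6.8
→ Q = 3090·(36.00 − 6.8)/(6.8 − 0.1600) = 13590 L/s.

13600 L/s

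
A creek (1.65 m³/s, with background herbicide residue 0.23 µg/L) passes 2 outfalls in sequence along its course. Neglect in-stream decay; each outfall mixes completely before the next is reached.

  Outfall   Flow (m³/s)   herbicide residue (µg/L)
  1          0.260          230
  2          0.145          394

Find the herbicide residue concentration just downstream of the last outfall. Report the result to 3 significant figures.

Below outfall 1: Q → 1.910 m³/s, C = (1.650·0.2300 + 0.2600·230.0)/1.910 = 31.51 µg/L.
Below outfall 2: Q → 2.055 m³/s, C = (1.910·31.51 + 0.1450·394.0)/2.055 = 57.08 µg/L.

57.1 µg/L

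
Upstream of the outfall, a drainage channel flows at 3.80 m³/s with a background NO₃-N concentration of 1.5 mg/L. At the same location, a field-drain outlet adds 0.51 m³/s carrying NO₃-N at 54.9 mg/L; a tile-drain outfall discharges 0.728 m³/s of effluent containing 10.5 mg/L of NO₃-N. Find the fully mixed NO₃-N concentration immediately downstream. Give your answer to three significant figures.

Mass balance: C = (3.800·1.500 + 0.5100·54.90 + 0.7280·10.50) / 5.038 = 41.34/5.038 = 8.206 mg/L.

8.21 mg/L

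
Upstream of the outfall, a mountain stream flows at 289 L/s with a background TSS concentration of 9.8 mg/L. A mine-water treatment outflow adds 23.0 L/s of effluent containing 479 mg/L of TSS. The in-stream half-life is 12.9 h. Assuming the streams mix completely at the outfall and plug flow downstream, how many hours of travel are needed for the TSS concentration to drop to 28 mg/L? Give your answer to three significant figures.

Mixed concentration C = ΣQC/ΣQ = (289.0·9.800 + 23.00·479.0) / 312.0 = 13850/312.0 = 44.39 mg/L.
Half-life 12.9 h → k = ln 2 / 12.9 = 0.05373 h⁻¹ = 1.290 d⁻¹.
44.39·exp(−k·t) = 28 → t = ln(44.39/28)/k = 30870 s = 8.575 h.

8.58 h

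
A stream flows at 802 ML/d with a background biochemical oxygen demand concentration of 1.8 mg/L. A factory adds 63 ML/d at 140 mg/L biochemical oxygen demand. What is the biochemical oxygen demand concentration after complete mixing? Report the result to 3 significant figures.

Flow-weighted average: C = (802.0·1.800 + 63.00·140.0) / 865.0 = 10260/865.0 = 11.87 mg/L.

11.9 mg/L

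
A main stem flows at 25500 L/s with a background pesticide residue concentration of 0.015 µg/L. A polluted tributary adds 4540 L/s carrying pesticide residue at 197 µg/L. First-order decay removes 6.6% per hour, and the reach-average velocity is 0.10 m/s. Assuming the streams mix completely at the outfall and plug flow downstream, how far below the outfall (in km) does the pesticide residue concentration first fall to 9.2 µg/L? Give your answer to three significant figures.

6.19 km

Flow-weighted average: C = (25500·0.01500 + 4540·197.0) / 30040 = 894800/30040 = 29.79 µg/L.
6.6%/h lost → k = −ln(1 − 0.066) = 0.06828 h⁻¹.
Set 29.79·exp(−k·t) = 9.2 → t = ln(29.79/9.2)/k = 61940 s = 17.21 h.
Distance = v·t = 0.10·61940 = 6194 m = 6.194 km.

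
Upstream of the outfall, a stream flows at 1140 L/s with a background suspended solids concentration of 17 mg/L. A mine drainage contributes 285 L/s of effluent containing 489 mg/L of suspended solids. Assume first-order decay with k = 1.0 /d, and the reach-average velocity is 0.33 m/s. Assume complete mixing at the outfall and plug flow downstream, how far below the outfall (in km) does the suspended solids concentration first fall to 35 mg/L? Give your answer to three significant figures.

33.0 km

Conservation of mass: C = (1140·17.00 + 285.0·489.0) / 1425 = 158700/1425 = 111.4 mg/L.
Set 111.4·exp(−k·t) = 35 → t = ln(111.4/35)/k = 100000 s = 27.79 h.
Distance = v·t = 0.33·100000 = 33010 m = 33.01 km.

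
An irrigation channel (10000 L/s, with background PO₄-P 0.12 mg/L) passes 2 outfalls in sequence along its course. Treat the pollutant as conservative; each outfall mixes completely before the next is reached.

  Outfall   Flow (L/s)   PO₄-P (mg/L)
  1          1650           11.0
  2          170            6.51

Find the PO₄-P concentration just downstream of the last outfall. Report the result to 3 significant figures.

After outfall 1: Q = 10000 + 1650 = 11650 L/s; C = (10000·0.1200 + 1650·11.00)/11650 = 1.661 mg/L.
After outfall 2: Q = 11650 + 170.0 = 11820 L/s; C = (11650·1.661 + 170.0·6.510)/11820 = 1.731 mg/L.

1.73 mg/L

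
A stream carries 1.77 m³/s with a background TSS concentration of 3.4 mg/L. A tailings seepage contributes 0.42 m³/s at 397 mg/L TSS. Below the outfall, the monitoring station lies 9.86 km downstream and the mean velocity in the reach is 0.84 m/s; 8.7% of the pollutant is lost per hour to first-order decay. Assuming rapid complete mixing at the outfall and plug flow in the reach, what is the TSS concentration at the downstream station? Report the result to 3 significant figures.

After mixing, C = (1.770·3.400 + 0.4200·397.0) / 2.190 = 172.8/2.190 = 78.88 mg/L.
Travel time t = 9.86·1000 / 0.84 = 11740 s = 3.261 h.
8.7%/h lost → k = −ln(1 − 0.087) = 0.09102 h⁻¹.
Decay over the reach: 78.88·exp(−kt) = 78.88·0.7432 = 58.63 mg/L.

58.6 mg/L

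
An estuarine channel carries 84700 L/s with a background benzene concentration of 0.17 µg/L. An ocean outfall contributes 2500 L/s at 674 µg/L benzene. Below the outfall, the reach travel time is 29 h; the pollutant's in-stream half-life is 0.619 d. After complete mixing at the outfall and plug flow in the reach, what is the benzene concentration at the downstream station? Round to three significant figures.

5.04 µg/L

Flow-weighted average: C = (84700·0.1700 + 2500·674.0) / 87200 = 1699000/87200 = 19.49 µg/L.
Half-life 0.619 d → k = ln 2 / 0.619 = 1.120 d⁻¹.
Applying C = C₀e^(−kt): 19.49 × 0.2584 = 5.037 µg/L.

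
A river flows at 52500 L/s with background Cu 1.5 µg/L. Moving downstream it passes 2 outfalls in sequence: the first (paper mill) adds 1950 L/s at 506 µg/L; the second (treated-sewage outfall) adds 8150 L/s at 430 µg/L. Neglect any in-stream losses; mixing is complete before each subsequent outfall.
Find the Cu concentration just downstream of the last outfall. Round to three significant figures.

Below outfall 1: Q → 54450 L/s, C = (52500·1.500 + 1950·506.0)/54450 = 19.57 µg/L.
Below outfall 2: Q → 62600 L/s, C = (54450·19.57 + 8150·430.0)/62600 = 73.00 µg/L.

73.0 µg/L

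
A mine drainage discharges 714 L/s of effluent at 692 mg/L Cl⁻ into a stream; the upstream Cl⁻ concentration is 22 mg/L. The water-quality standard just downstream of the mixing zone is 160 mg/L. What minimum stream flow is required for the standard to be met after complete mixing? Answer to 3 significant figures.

Set C_mix = 160: (Q·22.00 + 714.0·692.0) / (Q + 714.0) = 160
→ Q = 714.0·(692.0 − 160)/(160 − 22.00) = 2753 L/s.

2750 L/s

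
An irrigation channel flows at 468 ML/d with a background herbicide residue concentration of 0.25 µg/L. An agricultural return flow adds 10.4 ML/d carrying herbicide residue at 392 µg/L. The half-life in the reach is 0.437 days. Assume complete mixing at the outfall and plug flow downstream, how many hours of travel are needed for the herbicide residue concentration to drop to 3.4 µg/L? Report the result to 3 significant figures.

Conservation of mass: C = (468.0·0.2500 + 10.40·392.0) / 478.4 = 4194/478.4 = 8.766 µg/L.
Half-life 0.437 d → k = ln 2 / 0.437 = 1.586 d⁻¹.
8.766·exp(−k·t) = 3.4 → t = ln(8.766/3.4)/k = 51590 s = 14.33 h.

14.3 h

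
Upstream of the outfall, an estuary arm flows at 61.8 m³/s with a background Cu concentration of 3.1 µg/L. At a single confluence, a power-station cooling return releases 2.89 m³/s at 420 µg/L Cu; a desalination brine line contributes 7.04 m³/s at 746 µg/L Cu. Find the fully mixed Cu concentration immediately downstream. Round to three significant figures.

92.8 µg/L

Mixed concentration C = ΣQC/ΣQ = (61.80·3.100 + 2.890·420.0 + 7.040·746.0) / 71.73 = 6657/71.73 = 92.81 µg/L.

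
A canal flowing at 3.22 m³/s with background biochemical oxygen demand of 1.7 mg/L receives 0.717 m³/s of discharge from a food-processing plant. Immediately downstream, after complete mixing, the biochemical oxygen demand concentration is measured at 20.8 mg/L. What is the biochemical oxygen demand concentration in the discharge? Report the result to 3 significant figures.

Mass balance: 3.220·1.700 + 0.7170·Cₑ = 3.937·20.80
→ Cₑ = (3.937·20.80 − 3.220·1.700) / 0.7170 = 106.6 mg/L.

107 mg/L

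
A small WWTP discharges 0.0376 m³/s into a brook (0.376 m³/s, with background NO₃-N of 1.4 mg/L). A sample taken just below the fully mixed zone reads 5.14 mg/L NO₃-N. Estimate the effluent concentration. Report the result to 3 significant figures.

42.5 mg/L

Mass balance: 0.3760·1.400 + 0.03760·Cₑ = 0.4136·5.140
→ Cₑ = (0.4136·5.140 − 0.3760·1.400) / 0.03760 = 42.54 mg/L.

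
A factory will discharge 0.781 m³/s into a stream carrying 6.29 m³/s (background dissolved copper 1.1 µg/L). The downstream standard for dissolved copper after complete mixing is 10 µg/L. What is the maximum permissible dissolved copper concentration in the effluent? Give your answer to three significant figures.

At the limit, (Qr·Cr + Qe·Cₑ)/(Qr + Qe) = 10:
Cₑ = (7.071·10 − 6.290·1.100) / 0.7810 = 81.68 µg/L.

81.7 µg/L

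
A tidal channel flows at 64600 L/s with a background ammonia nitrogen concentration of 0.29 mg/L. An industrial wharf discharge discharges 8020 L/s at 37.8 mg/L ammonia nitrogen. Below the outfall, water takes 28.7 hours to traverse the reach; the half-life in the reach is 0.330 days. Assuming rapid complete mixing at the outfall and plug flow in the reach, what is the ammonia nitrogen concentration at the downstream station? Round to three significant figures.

0.360 mg/L

After mixing, C = (64600·0.2900 + 8020·37.80) / 72620 = 321900/72620 = 4.433 mg/L.
Half-life 0.330 d → k = ln 2 / 0.330 = 2.100 d⁻¹.
After decay, C = 4.433 × e^(−kt) = 4.433 × 0.08112 = 0.3596 mg/L.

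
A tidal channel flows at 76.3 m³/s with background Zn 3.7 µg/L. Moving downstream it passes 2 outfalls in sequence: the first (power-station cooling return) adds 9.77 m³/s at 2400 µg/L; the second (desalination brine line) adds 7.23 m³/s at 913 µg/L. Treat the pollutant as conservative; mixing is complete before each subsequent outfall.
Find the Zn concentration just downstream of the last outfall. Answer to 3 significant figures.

Below outfall 1: Q → 86.07 m³/s, C = (76.30·3.700 + 9.770·2400)/86.07 = 275.7 µg/L.
Below outfall 2: Q → 93.30 m³/s, C = (86.07·275.7 + 7.230·913.0)/93.30 = 325.1 µg/L.

325 µg/L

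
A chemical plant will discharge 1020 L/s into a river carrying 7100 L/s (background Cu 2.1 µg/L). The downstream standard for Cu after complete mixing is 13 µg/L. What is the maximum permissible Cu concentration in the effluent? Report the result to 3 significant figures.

88.9 µg/L

At the limit, (Qr·Cr + Qe·Cₑ)/(Qr + Qe) = 13:
Cₑ = (8120·13 − 7100·2.100) / 1020 = 88.87 µg/L.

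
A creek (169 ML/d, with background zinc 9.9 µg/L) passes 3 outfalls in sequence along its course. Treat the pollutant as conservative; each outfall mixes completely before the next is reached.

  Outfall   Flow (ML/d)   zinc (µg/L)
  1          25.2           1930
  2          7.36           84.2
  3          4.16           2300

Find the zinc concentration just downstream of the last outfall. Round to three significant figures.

Outfall 1: combined Q = 194.2 ML/d; C = (169.0·9.900 + 25.20·1930)/194.2 = 259.1 µg/L.
Outfall 2: combined Q = 201.6 ML/d; C = (194.2·259.1 + 7.360·84.20)/201.6 = 252.7 µg/L.
Outfall 3: combined Q = 205.7 ML/d; C = (201.6·252.7 + 4.160·2300)/205.7 = 294.1 µg/L.

294 µg/L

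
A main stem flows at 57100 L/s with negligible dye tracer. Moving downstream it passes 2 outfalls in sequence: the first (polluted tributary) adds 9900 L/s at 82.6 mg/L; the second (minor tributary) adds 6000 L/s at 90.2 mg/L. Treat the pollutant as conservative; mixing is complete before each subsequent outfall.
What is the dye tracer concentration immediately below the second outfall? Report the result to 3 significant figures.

18.6 mg/L

After outfall 1: Q = 57100 + 9900 = 67000 L/s; C = (57100·0 + 9900·82.60)/67000 = 12.21 mg/L.
After outfall 2: Q = 67000 + 6000 = 73000 L/s; C = (67000·12.21 + 6000·90.20)/73000 = 18.62 mg/L.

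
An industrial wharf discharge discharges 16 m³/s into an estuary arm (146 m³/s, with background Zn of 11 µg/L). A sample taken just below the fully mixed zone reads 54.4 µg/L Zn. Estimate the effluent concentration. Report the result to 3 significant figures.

450 µg/L

Mass balance: 146.0·11.00 + 16.00·Cₑ = 162.0·54.40
→ Cₑ = (162.0·54.40 − 146.0·11.00) / 16.00 = 450.4 µg/L.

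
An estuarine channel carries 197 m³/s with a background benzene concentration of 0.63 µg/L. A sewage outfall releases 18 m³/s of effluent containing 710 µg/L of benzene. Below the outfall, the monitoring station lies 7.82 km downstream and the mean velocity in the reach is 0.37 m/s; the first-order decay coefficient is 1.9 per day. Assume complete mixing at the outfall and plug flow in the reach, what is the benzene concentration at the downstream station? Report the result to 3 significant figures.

37.7 µg/L

After mixing, C = (197.0·0.6300 + 18.00·710.0) / 215.0 = 12900/215.0 = 60.02 µg/L.
Travel time t = 7.82·1000 / 0.37 = 21140 s = 5.871 h.
Applying C = C₀e^(−kt): 60.02 × 0.6283 = 37.71 µg/L.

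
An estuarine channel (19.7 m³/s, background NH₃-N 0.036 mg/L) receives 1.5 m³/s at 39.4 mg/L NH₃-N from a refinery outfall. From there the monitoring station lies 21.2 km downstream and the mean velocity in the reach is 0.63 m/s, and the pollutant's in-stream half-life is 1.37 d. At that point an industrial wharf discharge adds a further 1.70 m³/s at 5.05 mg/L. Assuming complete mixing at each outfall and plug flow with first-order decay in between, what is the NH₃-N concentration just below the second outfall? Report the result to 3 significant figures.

2.52 mg/L

Mass balance: C = (19.70·0.03600 + 1.500·39.40) / 21.20 = 59.81/21.20 = 2.821 mg/L; combined flow 21.20 m³/s.
Travel time t = 21.2·1000 / 0.63 = 33650 s = 9.347 h.
Half-life 1.37 d → k = ln 2 / 1.37 = 0.5059 d⁻¹.
Decay over the reach: 2.821·exp(−kt) = 2.821·0.8211 = 2.317 mg/L.
At the second outfall, C = (21.20·2.317 + 1.700·5.050) / (21.20 + 1.700) = 2.520 mg/L.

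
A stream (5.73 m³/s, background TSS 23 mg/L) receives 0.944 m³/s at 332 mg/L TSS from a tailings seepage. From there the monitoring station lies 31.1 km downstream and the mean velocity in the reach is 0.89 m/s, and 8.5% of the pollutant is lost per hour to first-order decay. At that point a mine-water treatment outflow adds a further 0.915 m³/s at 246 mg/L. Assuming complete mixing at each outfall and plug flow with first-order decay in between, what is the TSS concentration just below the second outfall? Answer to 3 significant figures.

Mass balance: C = (5.730·23.00 + 0.9440·332.0) / 6.674 = 445.2/6.674 = 66.71 mg/L; combined flow 6.674 m³/s.
Travel time t = 31.1·1000 / 0.89 = 34940 s = 9.707 h.
8.5%/h lost → k = −ln(1 − 0.085) = 0.08883 h⁻¹.
First-order decay: C = 66.71·exp(−k·t) = 66.71·0.4222 = 28.16 mg/L.
At the second outfall, C = (6.674·28.16 + 0.9150·246.0) / (6.674 + 0.9150) = 54.43 mg/L.

54.4 mg/L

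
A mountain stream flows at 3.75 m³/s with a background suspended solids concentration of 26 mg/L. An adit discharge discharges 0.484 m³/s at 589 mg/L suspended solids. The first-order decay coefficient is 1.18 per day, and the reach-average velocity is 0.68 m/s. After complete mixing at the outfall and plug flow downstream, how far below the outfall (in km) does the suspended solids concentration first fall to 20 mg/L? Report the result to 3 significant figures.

75.1 km

Mixed concentration C = ΣQC/ΣQ = (3.750·26.00 + 0.4840·589.0) / 4.234 = 382.6/4.234 = 90.36 mg/L.
Set 90.36·exp(−k·t) = 20 → t = ln(90.36/20)/k = 110400 s = 30.67 h.
Distance = v·t = 0.68·110400 = 75090 m = 75.09 km.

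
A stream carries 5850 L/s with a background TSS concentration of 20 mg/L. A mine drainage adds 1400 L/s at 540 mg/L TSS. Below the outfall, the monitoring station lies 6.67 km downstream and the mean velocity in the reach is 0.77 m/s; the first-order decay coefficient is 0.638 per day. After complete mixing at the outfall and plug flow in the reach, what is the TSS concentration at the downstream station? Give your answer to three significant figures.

Mass balance: C = (5850·20.00 + 1400·540.0) / 7250 = 873000/7250 = 120.4 mg/L.
Travel time t = 6.67·1000 / 0.77 = 8662 s = 2.406 h.
First-order decay: C = 120.4·exp(−k·t) = 120.4·0.9380 = 113.0 mg/L.

113 mg/L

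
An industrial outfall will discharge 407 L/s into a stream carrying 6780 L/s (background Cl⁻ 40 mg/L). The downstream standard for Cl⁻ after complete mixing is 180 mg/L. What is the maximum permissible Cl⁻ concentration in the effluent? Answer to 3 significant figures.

2510 mg/L

At the limit, (Qr·Cr + Qe·Cₑ)/(Qr + Qe) = 180:
Cₑ = (7187·180 − 6780·40.00) / 407.0 = 2512 mg/L.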